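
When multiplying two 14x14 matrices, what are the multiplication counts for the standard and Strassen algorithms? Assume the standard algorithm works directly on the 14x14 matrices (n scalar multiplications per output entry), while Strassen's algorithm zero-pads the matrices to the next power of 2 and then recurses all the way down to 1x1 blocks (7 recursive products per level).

Matrix multiplication for 14x14 matrices:

Strassen's algorithm requires power-of-2 dimensions. Pad 14x14 to 16x16 (next power of 2).

Standard algorithm: 14^3 = 2744 multiplications
Strassen's algorithm: 7^(log2(16)) = 7^4 = 2401 multiplications
Savings: 2744 - 2401 = 343 multiplications

Standard: 2744 multiplications (14^3). Strassen: 2401 multiplications (7^4, after padding to 16x16). Strassen reduces 8 recursive multiplications to 7 at each level.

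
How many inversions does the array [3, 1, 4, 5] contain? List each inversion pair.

Finding inversions in [3, 1, 4, 5]:

(0, 1): arr[0]=3 > arr[1]=1

Total inversions: 1

The array has 1 inversion(s): (0,1). Each pair (i,j) satisfies i < j and arr[i] > arr[j].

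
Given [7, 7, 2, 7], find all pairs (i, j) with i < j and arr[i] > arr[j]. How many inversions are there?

Finding inversions in [7, 7, 2, 7]:

(0, 2): arr[0]=7 > arr[2]=2
(1, 2): arr[1]=7 > arr[2]=2

Total inversions: 2

The array has 2 inversion(s): (0,2), (1,2). Each pair (i,j) satisfies i < j and arr[i] > arr[j].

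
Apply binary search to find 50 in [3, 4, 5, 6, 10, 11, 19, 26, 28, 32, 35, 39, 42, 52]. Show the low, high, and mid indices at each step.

Binary search for 50 in [3, 4, 5, 6, 10, 11, 19, 26, 28, 32, 35, 39, 42, 52]:

lo=0, hi=13, mid=6, arr[mid]=19 -> 19 < 50, search right half
lo=7, hi=13, mid=10, arr[mid]=35 -> 35 < 50, search right half
lo=11, hi=13, mid=12, arr[mid]=42 -> 42 < 50, search right half
lo=13, hi=13, mid=13, arr[mid]=52 -> 52 > 50, search left half
lo=13 > hi=12, target 50 not found

Binary search determines that 50 is not in the array after 4 comparisons. The search space was exhausted without finding the target.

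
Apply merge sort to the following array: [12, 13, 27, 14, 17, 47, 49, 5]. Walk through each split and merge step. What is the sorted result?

Merge sort trace:

Split: [12, 13, 27, 14, 17, 47, 49, 5] -> [12, 13, 27, 14] and [17, 47, 49, 5]
  Split: [12, 13, 27, 14] -> [12, 13] and [27, 14]
    Split: [12, 13] -> [12] and [13]
    Merge: [12] + [13] -> [12, 13]
    Split: [27, 14] -> [27] and [14]
    Merge: [27] + [14] -> [14, 27]
  Merge: [12, 13] + [14, 27] -> [12, 13, 14, 27]
  Split: [17, 47, 49, 5] -> [17, 47] and [49, 5]
    Split: [17, 47] -> [17] and [47]
    Merge: [17] + [47] -> [17, 47]
    Split: [49, 5] -> [49] and [5]
    Merge: [49] + [5] -> [5, 49]
  Merge: [17, 47] + [5, 49] -> [5, 17, 47, 49]
Merge: [12, 13, 14, 27] + [5, 17, 47, 49] -> [5, 12, 13, 14, 17, 27, 47, 49]

Final sorted array: [5, 12, 13, 14, 17, 27, 47, 49]

The merge sort proceeds by recursively splitting the array and merging sorted halves.
After all merges, the sorted array is [5, 12, 13, 14, 17, 27, 47, 49].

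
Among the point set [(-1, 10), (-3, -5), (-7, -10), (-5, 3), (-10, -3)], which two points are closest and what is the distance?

Computing all pairwise distances among 5 points:

d((-1, 10), (-3, -5)) = 15.1327
d((-1, 10), (-7, -10)) = 20.8806
d((-1, 10), (-5, 3)) = 8.0623
d((-1, 10), (-10, -3)) = 15.8114
d((-3, -5), (-7, -10)) = 6.4031 <-- minimum
d((-3, -5), (-5, 3)) = 8.2462
d((-3, -5), (-10, -3)) = 7.2801
d((-7, -10), (-5, 3)) = 13.1529
d((-7, -10), (-10, -3)) = 7.6158
d((-5, 3), (-10, -3)) = 7.8102

Closest pair: (-3, -5) and (-7, -10) with distance 6.4031

The closest pair is (-3, -5) and (-7, -10) with Euclidean distance 6.4031. For 5 points, brute-force pairwise comparison is shown above. For large n, the divide-and-conquer algorithm (sort by x, recurse on halves, check the dividing strip) achieves O(n log n).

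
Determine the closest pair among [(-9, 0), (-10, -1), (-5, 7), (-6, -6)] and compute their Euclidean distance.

Computing all pairwise distances among 4 points:

d((-9, 0), (-10, -1)) = 1.4142 <-- minimum
d((-9, 0), (-5, 7)) = 8.0623
d((-9, 0), (-6, -6)) = 6.7082
d((-10, -1), (-5, 7)) = 9.434
d((-10, -1), (-6, -6)) = 6.4031
d((-5, 7), (-6, -6)) = 13.0384

Closest pair: (-9, 0) and (-10, -1) with distance 1.4142

The closest pair is (-9, 0) and (-10, -1) with Euclidean distance 1.4142. For 4 points, brute-force pairwise comparison is shown above. For large n, the divide-and-conquer algorithm (sort by x, recurse on halves, check the dividing strip) achieves O(n log n).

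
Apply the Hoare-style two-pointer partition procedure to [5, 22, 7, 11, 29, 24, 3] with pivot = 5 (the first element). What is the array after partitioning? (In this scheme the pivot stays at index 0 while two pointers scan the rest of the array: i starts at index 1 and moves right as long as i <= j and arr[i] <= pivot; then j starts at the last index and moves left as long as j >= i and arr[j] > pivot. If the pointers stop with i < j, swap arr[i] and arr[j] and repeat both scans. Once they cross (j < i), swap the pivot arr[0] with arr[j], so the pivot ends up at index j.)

Hoare-style two-pointer partition with pivot = 5:

Initial array: [5, 22, 7, 11, 29, 24, 3]

Pointers start at i = 1, j = 6.
i stops at index 1 (arr[1]=22 > 5), j stops at index 6 (arr[6]=3 <= 5): swap arr[1] and arr[6], array becomes [5, 3, 7, 11, 29, 24, 22]
i ends at 2, j ends at 1: the pointers have crossed (j < i), so scanning stops.

Swap pivot arr[0] with arr[1] to place pivot at position 1: [3, 5, 7, 11, 29, 24, 22]
Pivot position: 1

After partitioning with pivot 5, the array becomes [3, 5, 7, 11, 29, 24, 22]. The pivot is placed at index 1. All elements to the left of the pivot are <= 5, and all elements to the right are > 5.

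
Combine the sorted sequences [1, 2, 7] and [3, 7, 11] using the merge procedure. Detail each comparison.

Merging process:

Compare 1 vs 3: take 1 from left. Merged: [1]
Compare 2 vs 3: take 2 from left. Merged: [1, 2]
Compare 7 vs 3: take 3 from right. Merged: [1, 2, 3]
Compare 7 vs 7: take 7 from left. Merged: [1, 2, 3, 7]
Append remaining from right: [7, 11]. Merged: [1, 2, 3, 7, 7, 11]

Final merged array: [1, 2, 3, 7, 7, 11]
Total comparisons: 4

The merged array is [1, 2, 3, 7, 7, 11], requiring 4 comparisons. The merge step runs in O(n) time where n is the total number of elements.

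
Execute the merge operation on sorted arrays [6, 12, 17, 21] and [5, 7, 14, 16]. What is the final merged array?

Merging process:

Compare 6 vs 5: take 5 from right. Merged: [5]
Compare 6 vs 7: take 6 from left. Merged: [5, 6]
Compare 12 vs 7: take 7 from right. Merged: [5, 6, 7]
Compare 12 vs 14: take 12 from left. Merged: [5, 6, 7, 12]
Compare 17 vs 14: take 14 from right. Merged: [5, 6, 7, 12, 14]
Compare 17 vs 16: take 16 from right. Merged: [5, 6, 7, 12, 14, 16]
Append remaining from left: [17, 21]. Merged: [5, 6, 7, 12, 14, 16, 17, 21]

Final merged array: [5, 6, 7, 12, 14, 16, 17, 21]
Total comparisons: 6

The merged array is [5, 6, 7, 12, 14, 16, 17, 21], requiring 6 comparisons. The merge step runs in O(n) time where n is the total number of elements.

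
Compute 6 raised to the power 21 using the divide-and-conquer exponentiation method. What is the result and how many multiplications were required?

Computing 6^21 by squaring (build up from 6^1; each line after the first costs one multiplication):

6^1 = 6
6^2 = (6^1)^2 = 6^2 = 36
6^4 = (6^2)^2 = 36^2 = 1296
6^5 = 6 * 6^4 = 6 * 1296 = 7776
6^10 = (6^5)^2 = 7776^2 = 60466176
6^20 = (6^10)^2 = 60466176^2 = 3656158440062976
6^21 = 6 * 6^20 = 6 * 3656158440062976 = 21936950640377856

Result: 21936950640377856
Multiplications needed: 6 (6 lines after 6^1)

6^21 = 21936950640377856. Using exponentiation by squaring, this requires 6 multiplications. The key idea: if the exponent is even, square the half-power; if odd, multiply by the base once.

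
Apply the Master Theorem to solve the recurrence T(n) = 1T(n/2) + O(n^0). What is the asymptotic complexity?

Master Theorem for T(n) = 1T(n/2) + O(n^0):

a = 1, b = 2, c = 0
log_b(a) = log_2(1) = 0.0000

Case 2: c = 0 = log_2(1) = 0.0000
T(n) = O(n^0 log n) = O(log n)

For T(n) = 1T(n/2) + O(n^0): log_2(1) = 0.0000. This is Case 2 of the Master Theorem (c = log_b(a), equal work at all levels), giving O(log n).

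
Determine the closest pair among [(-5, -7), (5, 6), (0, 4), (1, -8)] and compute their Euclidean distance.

Computing all pairwise distances among 4 points:

d((-5, -7), (5, 6)) = 16.4012
d((-5, -7), (0, 4)) = 12.083
d((-5, -7), (1, -8)) = 6.0828
d((5, 6), (0, 4)) = 5.3852 <-- minimum
d((5, 6), (1, -8)) = 14.5602
d((0, 4), (1, -8)) = 12.0416

Closest pair: (5, 6) and (0, 4) with distance 5.3852

The closest pair is (5, 6) and (0, 4) with Euclidean distance 5.3852. For 4 points, brute-force pairwise comparison is shown above. For large n, the divide-and-conquer algorithm (sort by x, recurse on halves, check the dividing strip) achieves O(n log n).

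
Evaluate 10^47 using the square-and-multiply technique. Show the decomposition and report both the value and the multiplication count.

Computing 10^47 by squaring (build up from 10^1; each line after the first costs one multiplication):

10^1 = 10
10^2 = (10^1)^2 = 10^2 = 100
10^4 = (10^2)^2 = 100^2 = 10000
10^5 = 10 * 10^4 = 10 * 10000 = 100000
10^10 = (10^5)^2 = 100000^2 = 10000000000
10^11 = 10 * 10^10 = 10 * 10000000000 = 100000000000
10^22 = (10^11)^2 = 100000000000^2 = 10000000000000000000000
10^23 = 10 * 10^22 = 10 * 10000000000000000000000 = 100000000000000000000000
10^46 = (10^23)^2 = 100000000000000000000000^2 = 10000000000000000000000000000000000000000000000
10^47 = 10 * 10^46 = 10 * 10000000000000000000000000000000000000000000000 = 100000000000000000000000000000000000000000000000

Result: 100000000000000000000000000000000000000000000000
Multiplications needed: 9 (9 lines after 10^1)

10^47 = 100000000000000000000000000000000000000000000000. Using exponentiation by squaring, this requires 9 multiplications. The key idea: if the exponent is even, square the half-power; if odd, multiply by the base once.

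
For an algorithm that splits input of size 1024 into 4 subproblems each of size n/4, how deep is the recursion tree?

For divide and conquer with division factor 4:

Problem sizes at each level:
Level 0: 1024
Level 1: 256
Level 2: 64
Level 3: 16
Level 4: 4
Level 5: 1

The root is level 0 and the size-1 base case is level 5 (the tree spans levels 0 through 5, i.e. 6 levels counting the root), so the depth is the number of divisions: log_4(1024) = 5

The recursion tree depth is log_4(1024) = 5. At each level, the problem size is divided by 4, so it takes 5 divisions to reduce to a base case of size 1. The algorithm makes 4 recursive calls at each level.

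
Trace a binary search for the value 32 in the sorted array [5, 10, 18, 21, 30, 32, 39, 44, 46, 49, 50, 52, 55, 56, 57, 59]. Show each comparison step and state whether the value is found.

Binary search for 32 in [5, 10, 18, 21, 30, 32, 39, 44, 46, 49, 50, 52, 55, 56, 57, 59]:

lo=0, hi=15, mid=7, arr[mid]=44 -> 44 > 32, search left half
lo=0, hi=6, mid=3, arr[mid]=21 -> 21 < 32, search right half
lo=4, hi=6, mid=5, arr[mid]=32 -> Found target at index 5!

Binary search finds 32 at index 5 after 3 comparisons. The search repeatedly halves the search space by comparing with the middle element.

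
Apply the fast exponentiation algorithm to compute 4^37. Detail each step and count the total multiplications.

Computing 4^37 by squaring (build up from 4^1; each line after the first costs one multiplication):

4^1 = 4
4^2 = (4^1)^2 = 4^2 = 16
4^4 = (4^2)^2 = 16^2 = 256
4^8 = (4^4)^2 = 256^2 = 65536
4^9 = 4 * 4^8 = 4 * 65536 = 262144
4^18 = (4^9)^2 = 262144^2 = 68719476736
4^36 = (4^18)^2 = 68719476736^2 = 4722366482869645213696
4^37 = 4 * 4^36 = 4 * 4722366482869645213696 = 18889465931478580854784

Result: 18889465931478580854784
Multiplications needed: 7 (7 lines after 4^1)

4^37 = 18889465931478580854784. Using exponentiation by squaring, this requires 7 multiplications. The key idea: if the exponent is even, square the half-power; if odd, multiply by the base once.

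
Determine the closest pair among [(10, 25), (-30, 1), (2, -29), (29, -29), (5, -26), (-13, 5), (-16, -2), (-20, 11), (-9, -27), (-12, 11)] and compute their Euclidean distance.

Computing all pairwise distances among 10 points:

d((10, 25), (-30, 1)) = 46.6476
d((10, 25), (2, -29)) = 54.5894
d((10, 25), (29, -29)) = 57.2451
d((10, 25), (5, -26)) = 51.2445
d((10, 25), (-13, 5)) = 30.4795
d((10, 25), (-16, -2)) = 37.4833
d((10, 25), (-20, 11)) = 33.1059
d((10, 25), (-9, -27)) = 55.3624
d((10, 25), (-12, 11)) = 26.0768
d((-30, 1), (2, -29)) = 43.8634
d((-30, 1), (29, -29)) = 66.1891
d((-30, 1), (5, -26)) = 44.2041
d((-30, 1), (-13, 5)) = 17.4642
d((-30, 1), (-16, -2)) = 14.3178
d((-30, 1), (-20, 11)) = 14.1421
d((-30, 1), (-9, -27)) = 35.0
d((-30, 1), (-12, 11)) = 20.5913
d((2, -29), (29, -29)) = 27.0
d((2, -29), (5, -26)) = 4.2426 <-- minimum
d((2, -29), (-13, 5)) = 37.1618
d((2, -29), (-16, -2)) = 32.45
d((2, -29), (-20, 11)) = 45.6508
d((2, -29), (-9, -27)) = 11.1803
d((2, -29), (-12, 11)) = 42.3792
d((29, -29), (5, -26)) = 24.1868
d((29, -29), (-13, 5)) = 54.037
d((29, -29), (-16, -2)) = 52.4786
d((29, -29), (-20, 11)) = 63.2535
d((29, -29), (-9, -27)) = 38.0526
d((29, -29), (-12, 11)) = 57.28
d((5, -26), (-13, 5)) = 35.8469
d((5, -26), (-16, -2)) = 31.8904
d((5, -26), (-20, 11)) = 44.6542
d((5, -26), (-9, -27)) = 14.0357
d((5, -26), (-12, 11)) = 40.7185
d((-13, 5), (-16, -2)) = 7.6158
d((-13, 5), (-20, 11)) = 9.2195
d((-13, 5), (-9, -27)) = 32.249
d((-13, 5), (-12, 11)) = 6.0828
d((-16, -2), (-20, 11)) = 13.6015
d((-16, -2), (-9, -27)) = 25.9615
d((-16, -2), (-12, 11)) = 13.6015
d((-20, 11), (-9, -27)) = 39.5601
d((-20, 11), (-12, 11)) = 8.0
d((-9, -27), (-12, 11)) = 38.1182

Closest pair: (2, -29) and (5, -26) with distance 4.2426

The closest pair is (2, -29) and (5, -26) with Euclidean distance 4.2426. For 10 points, brute-force pairwise comparison is shown above. For large n, the divide-and-conquer algorithm (sort by x, recurse on halves, check the dividing strip) achieves O(n log n).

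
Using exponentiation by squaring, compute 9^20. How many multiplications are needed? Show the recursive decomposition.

Computing 9^20 by squaring (build up from 9^1; each line after the first costs one multiplication):

9^1 = 9
9^2 = (9^1)^2 = 9^2 = 81
9^4 = (9^2)^2 = 81^2 = 6561
9^5 = 9 * 9^4 = 9 * 6561 = 59049
9^10 = (9^5)^2 = 59049^2 = 3486784401
9^20 = (9^10)^2 = 3486784401^2 = 12157665459056928801

Result: 12157665459056928801
Multiplications needed: 5 (5 lines after 9^1)

9^20 = 12157665459056928801. Using exponentiation by squaring, this requires 5 multiplications. The key idea: if the exponent is even, square the half-power; if odd, multiply by the base once.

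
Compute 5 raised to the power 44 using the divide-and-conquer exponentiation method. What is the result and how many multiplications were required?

Computing 5^44 by squaring (build up from 5^1; each line after the first costs one multiplication):

5^1 = 5
5^2 = (5^1)^2 = 5^2 = 25
5^4 = (5^2)^2 = 25^2 = 625
5^5 = 5 * 5^4 = 5 * 625 = 3125
5^10 = (5^5)^2 = 3125^2 = 9765625
5^11 = 5 * 5^10 = 5 * 9765625 = 48828125
5^22 = (5^11)^2 = 48828125^2 = 2384185791015625
5^44 = (5^22)^2 = 2384185791015625^2 = 5684341886080801486968994140625

Result: 5684341886080801486968994140625
Multiplications needed: 7 (7 lines after 5^1)

5^44 = 5684341886080801486968994140625. Using exponentiation by squaring, this requires 7 multiplications. The key idea: if the exponent is even, square the half-power; if odd, multiply by the base once.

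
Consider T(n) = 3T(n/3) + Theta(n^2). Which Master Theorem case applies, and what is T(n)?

Master Theorem for T(n) = 3T(n/3) + O(n^2):

a = 3, b = 3, c = 2
log_b(a) = log_3(3) = 1.0000

Case 3: c = 2 > log_3(3) = 1.0000
T(n) = O(n^2) = O(n^2)

For T(n) = 3T(n/3) + O(n^2): log_3(3) = 1.0000. This is Case 3 of the Master Theorem (c > log_b(a), work dominated by root), giving O(n^2).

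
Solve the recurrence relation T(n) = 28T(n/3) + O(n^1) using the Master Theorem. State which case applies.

Master Theorem for T(n) = 28T(n/3) + O(n^1):

a = 28, b = 3, c = 1
log_b(a) = log_3(28) = 3.0331

Case 1: c = 1 < log_3(28) = 3.0331
T(n) = O(n^(log_3 28))

For T(n) = 28T(n/3) + O(n^1): log_3(28) = 3.0331. This is Case 1 of the Master Theorem (c < log_b(a), work dominated by leaves), giving O(n^(log_3 28)).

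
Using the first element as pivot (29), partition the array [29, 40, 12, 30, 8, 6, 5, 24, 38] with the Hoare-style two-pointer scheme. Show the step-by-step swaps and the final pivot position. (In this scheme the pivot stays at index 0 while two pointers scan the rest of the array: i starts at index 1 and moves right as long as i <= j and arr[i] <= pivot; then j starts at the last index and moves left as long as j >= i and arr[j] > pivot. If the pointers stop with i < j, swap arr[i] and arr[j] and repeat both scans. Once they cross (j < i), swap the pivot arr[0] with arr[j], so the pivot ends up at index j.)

Hoare-style two-pointer partition with pivot = 29:

Initial array: [29, 40, 12, 30, 8, 6, 5, 24, 38]

Pointers start at i = 1, j = 8.
i stops at index 1 (arr[1]=40 > 29), j stops at index 7 (arr[7]=24 <= 29): swap arr[1] and arr[7], array becomes [29, 24, 12, 30, 8, 6, 5, 40, 38]
i stops at index 3 (arr[3]=30 > 29), j stops at index 6 (arr[6]=5 <= 29): swap arr[3] and arr[6], array becomes [29, 24, 12, 5, 8, 6, 30, 40, 38]
i ends at 6, j ends at 5: the pointers have crossed (j < i), so scanning stops.

Swap pivot arr[0] with arr[5] to place pivot at position 5: [6, 24, 12, 5, 8, 29, 30, 40, 38]
Pivot position: 5

After partitioning with pivot 29, the array becomes [6, 24, 12, 5, 8, 29, 30, 40, 38]. The pivot is placed at index 5. All elements to the left of the pivot are <= 29, and all elements to the right are > 29.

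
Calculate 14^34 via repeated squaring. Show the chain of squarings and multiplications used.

Computing 14^34 by squaring (build up from 14^1; each line after the first costs one multiplication):

14^1 = 14
14^2 = (14^1)^2 = 14^2 = 196
14^4 = (14^2)^2 = 196^2 = 38416
14^8 = (14^4)^2 = 38416^2 = 1475789056
14^16 = (14^8)^2 = 1475789056^2 = 2177953337809371136
14^17 = 14 * 14^16 = 14 * 2177953337809371136 = 30491346729331195904
14^34 = (14^17)^2 = 30491346729331195904^2 = 929722225368296217729286886758826377216

Result: 929722225368296217729286886758826377216
Multiplications needed: 6 (6 lines after 14^1)

14^34 = 929722225368296217729286886758826377216. Using exponentiation by squaring, this requires 6 multiplications. The key idea: if the exponent is even, square the half-power; if odd, multiply by the base once.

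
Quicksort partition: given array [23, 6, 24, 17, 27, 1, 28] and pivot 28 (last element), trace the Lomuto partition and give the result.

Lomuto partition with pivot = 28:

Initial array: [23, 6, 24, 17, 27, 1, 28]

arr[0]=23 <= 28: swap with position 0, array becomes [23, 6, 24, 17, 27, 1, 28]
arr[1]=6 <= 28: swap with position 1, array becomes [23, 6, 24, 17, 27, 1, 28]
arr[2]=24 <= 28: swap with position 2, array becomes [23, 6, 24, 17, 27, 1, 28]
arr[3]=17 <= 28: swap with position 3, array becomes [23, 6, 24, 17, 27, 1, 28]
arr[4]=27 <= 28: swap with position 4, array becomes [23, 6, 24, 17, 27, 1, 28]
arr[5]=1 <= 28: swap with position 5, array becomes [23, 6, 24, 17, 27, 1, 28]

Place pivot at position 6: [23, 6, 24, 17, 27, 1, 28]
Pivot position: 6

After partitioning with pivot 28, the array becomes [23, 6, 24, 17, 27, 1, 28]. The pivot is placed at index 6. All elements to the left of the pivot are <= 28, and all elements to the right are > 28.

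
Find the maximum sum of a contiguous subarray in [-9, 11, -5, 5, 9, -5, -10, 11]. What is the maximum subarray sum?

Using Kadane's algorithm on [-9, 11, -5, 5, 9, -5, -10, 11]:

Scanning through the array:
Position 1 (value 11): max_ending_here = 11, max_so_far = 11
Position 2 (value -5): max_ending_here = 6, max_so_far = 11
Position 3 (value 5): max_ending_here = 11, max_so_far = 11
Position 4 (value 9): max_ending_here = 20, max_so_far = 20
Position 5 (value -5): max_ending_here = 15, max_so_far = 20
Position 6 (value -10): max_ending_here = 5, max_so_far = 20
Position 7 (value 11): max_ending_here = 16, max_so_far = 20

Maximum subarray: [11, -5, 5, 9]
Maximum sum: 20

The maximum subarray is [11, -5, 5, 9] with sum 20. This subarray runs from index 1 to index 4.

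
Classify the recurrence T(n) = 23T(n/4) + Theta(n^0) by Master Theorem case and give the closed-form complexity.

Master Theorem for T(n) = 23T(n/4) + O(n^0):

a = 23, b = 4, c = 0
log_b(a) = log_4(23) = 2.2618

Case 1: c = 0 < log_4(23) = 2.2618
T(n) = O(n^(log_4 23))

For T(n) = 23T(n/4) + O(n^0): log_4(23) = 2.2618. This is Case 1 of the Master Theorem (c < log_b(a), work dominated by leaves), giving O(n^(log_4 23)).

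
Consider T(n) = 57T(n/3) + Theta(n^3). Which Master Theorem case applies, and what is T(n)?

Master Theorem for T(n) = 57T(n/3) + O(n^3):

a = 57, b = 3, c = 3
log_b(a) = log_3(57) = 3.6801

Case 1: c = 3 < log_3(57) = 3.6801
T(n) = O(n^(log_3 57))

For T(n) = 57T(n/3) + O(n^3): log_3(57) = 3.6801. This is Case 1 of the Master Theorem (c < log_b(a), work dominated by leaves), giving O(n^(log_3 57)).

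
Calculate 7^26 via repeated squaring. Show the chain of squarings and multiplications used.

Computing 7^26 by squaring (build up from 7^1; each line after the first costs one multiplication):

7^1 = 7
7^2 = (7^1)^2 = 7^2 = 49
7^3 = 7 * 7^2 = 7 * 49 = 343
7^6 = (7^3)^2 = 343^2 = 117649
7^12 = (7^6)^2 = 117649^2 = 13841287201
7^13 = 7 * 7^12 = 7 * 13841287201 = 96889010407
7^26 = (7^13)^2 = 96889010407^2 = 9387480337647754305649

Result: 9387480337647754305649
Multiplications needed: 6 (6 lines after 7^1)

7^26 = 9387480337647754305649. Using exponentiation by squaring, this requires 6 multiplications. The key idea: if the exponent is even, square the half-power; if odd, multiply by the base once.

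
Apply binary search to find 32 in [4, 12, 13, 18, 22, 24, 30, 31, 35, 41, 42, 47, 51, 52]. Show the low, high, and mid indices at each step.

Binary search for 32 in [4, 12, 13, 18, 22, 24, 30, 31, 35, 41, 42, 47, 51, 52]:

lo=0, hi=13, mid=6, arr[mid]=30 -> 30 < 32, search right half
lo=7, hi=13, mid=10, arr[mid]=42 -> 42 > 32, search left half
lo=7, hi=9, mid=8, arr[mid]=35 -> 35 > 32, search left half
lo=7, hi=7, mid=7, arr[mid]=31 -> 31 < 32, search right half
lo=8 > hi=7, target 32 not found

Binary search determines that 32 is not in the array after 4 comparisons. The search space was exhausted without finding the target.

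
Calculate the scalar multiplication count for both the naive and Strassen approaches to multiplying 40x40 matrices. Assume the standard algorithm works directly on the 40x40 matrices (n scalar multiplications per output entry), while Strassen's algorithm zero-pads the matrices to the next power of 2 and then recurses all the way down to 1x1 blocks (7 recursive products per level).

Matrix multiplication for 40x40 matrices:

Strassen's algorithm requires power-of-2 dimensions. Pad 40x40 to 64x64 (next power of 2).

Standard algorithm: 40^3 = 64000 multiplications
Strassen's algorithm: 7^(log2(64)) = 7^6 = 117649 multiplications
Difference: 64000 - 117649 = -53649 (Strassen uses MORE here due to padding overhead — for small or just-over-power-of-2 n, padding can outweigh the per-level savings)

Standard: 64000 multiplications (40^3). Strassen: 117649 multiplications (7^6, after padding to 64x64). Strassen reduces 8 recursive multiplications to 7 at each level.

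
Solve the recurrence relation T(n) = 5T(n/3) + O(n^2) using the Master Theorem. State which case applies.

Master Theorem for T(n) = 5T(n/3) + O(n^2):

a = 5, b = 3, c = 2
log_b(a) = log_3(5) = 1.4650

Case 3: c = 2 > log_3(5) = 1.4650
T(n) = O(n^2) = O(n^2)

For T(n) = 5T(n/3) + O(n^2): log_3(5) = 1.4650. This is Case 3 of the Master Theorem (c > log_b(a), work dominated by root), giving O(n^2).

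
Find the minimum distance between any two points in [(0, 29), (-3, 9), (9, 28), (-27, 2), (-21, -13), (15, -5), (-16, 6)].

Computing all pairwise distances among 7 points:

d((0, 29), (-3, 9)) = 20.2237
d((0, 29), (9, 28)) = 9.0554 <-- minimum
d((0, 29), (-27, 2)) = 38.1838
d((0, 29), (-21, -13)) = 46.9574
d((0, 29), (15, -5)) = 37.1618
d((0, 29), (-16, 6)) = 28.0179
d((-3, 9), (9, 28)) = 22.4722
d((-3, 9), (-27, 2)) = 25.0
d((-3, 9), (-21, -13)) = 28.4253
d((-3, 9), (15, -5)) = 22.8035
d((-3, 9), (-16, 6)) = 13.3417
d((9, 28), (-27, 2)) = 44.4072
d((9, 28), (-21, -13)) = 50.8035
d((9, 28), (15, -5)) = 33.541
d((9, 28), (-16, 6)) = 33.3017
d((-27, 2), (-21, -13)) = 16.1555
d((-27, 2), (15, -5)) = 42.5793
d((-27, 2), (-16, 6)) = 11.7047
d((-21, -13), (15, -5)) = 36.8782
d((-21, -13), (-16, 6)) = 19.6469
d((15, -5), (-16, 6)) = 32.8938

Closest pair: (0, 29) and (9, 28) with distance 9.0554

The closest pair is (0, 29) and (9, 28) with Euclidean distance 9.0554. For 7 points, brute-force pairwise comparison is shown above. For large n, the divide-and-conquer algorithm (sort by x, recurse on halves, check the dividing strip) achieves O(n log n).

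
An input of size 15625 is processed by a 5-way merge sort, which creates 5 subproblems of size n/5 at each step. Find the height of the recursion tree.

For divide and conquer with division factor 5:

Problem sizes at each level:
Level 0: 15625
Level 1: 3125
Level 2: 625
Level 3: 125
Level 4: 25
Level 5: 5
Level 6: 1

The root is level 0 and the size-1 base case is level 6 (the tree spans levels 0 through 6, i.e. 7 levels counting the root), so the depth is the number of divisions: log_5(15625) = 6

The recursion tree depth is log_5(15625) = 6. At each level, the problem size is divided by 5, so it takes 6 divisions to reduce to a base case of size 1. The algorithm makes 5 recursive calls at each level.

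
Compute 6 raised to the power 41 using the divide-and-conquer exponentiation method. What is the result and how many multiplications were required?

Computing 6^41 by squaring (build up from 6^1; each line after the first costs one multiplication):

6^1 = 6
6^2 = (6^1)^2 = 6^2 = 36
6^4 = (6^2)^2 = 36^2 = 1296
6^5 = 6 * 6^4 = 6 * 1296 = 7776
6^10 = (6^5)^2 = 7776^2 = 60466176
6^20 = (6^10)^2 = 60466176^2 = 3656158440062976
6^40 = (6^20)^2 = 3656158440062976^2 = 13367494538843734067838845976576
6^41 = 6 * 6^40 = 6 * 13367494538843734067838845976576 = 80204967233062404407033075859456

Result: 80204967233062404407033075859456
Multiplications needed: 7 (7 lines after 6^1)

6^41 = 80204967233062404407033075859456. Using exponentiation by squaring, this requires 7 multiplications. The key idea: if the exponent is even, square the half-power; if odd, multiply by the base once.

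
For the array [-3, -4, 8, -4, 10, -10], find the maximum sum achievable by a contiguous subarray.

Using Kadane's algorithm on [-3, -4, 8, -4, 10, -10]:

Scanning through the array:
Position 1 (value -4): max_ending_here = -4, max_so_far = -3
Position 2 (value 8): max_ending_here = 8, max_so_far = 8
Position 3 (value -4): max_ending_here = 4, max_so_far = 8
Position 4 (value 10): max_ending_here = 14, max_so_far = 14
Position 5 (value -10): max_ending_here = 4, max_so_far = 14

Maximum subarray: [8, -4, 10]
Maximum sum: 14

The maximum subarray is [8, -4, 10] with sum 14. This subarray runs from index 2 to index 4.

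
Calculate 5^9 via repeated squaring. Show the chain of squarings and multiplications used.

Computing 5^9 by squaring (build up from 5^1; each line after the first costs one multiplication):

5^1 = 5
5^2 = (5^1)^2 = 5^2 = 25
5^4 = (5^2)^2 = 25^2 = 625
5^8 = (5^4)^2 = 625^2 = 390625
5^9 = 5 * 5^8 = 5 * 390625 = 1953125

Result: 1953125
Multiplications needed: 4 (4 lines after 5^1)

5^9 = 1953125. Using exponentiation by squaring, this requires 4 multiplications. The key idea: if the exponent is even, square the half-power; if odd, multiply by the base once.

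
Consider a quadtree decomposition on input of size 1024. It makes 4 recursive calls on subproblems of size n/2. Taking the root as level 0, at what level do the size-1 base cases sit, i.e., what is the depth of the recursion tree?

For divide and conquer with division factor 2:

Problem sizes at each level:
Level 0: 1024
Level 1: 512
Level 2: 256
Level 3: 128
Level 4: 64
Level 5: 32
Level 6: 16
Level 7: 8
Level 8: 4
Level 9: 2
Level 10: 1

The root is level 0 and the size-1 base case is level 10 (the tree spans levels 0 through 10, i.e. 11 levels counting the root), so the depth is the number of divisions: log_2(1024) = 10

The recursion tree depth is log_2(1024) = 10. At each level, the problem size is divided by 2, so it takes 10 divisions to reduce to a base case of size 1. The algorithm makes 4 recursive calls at each level.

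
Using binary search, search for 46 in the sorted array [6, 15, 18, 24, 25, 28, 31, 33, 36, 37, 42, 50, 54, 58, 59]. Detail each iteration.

Binary search for 46 in [6, 15, 18, 24, 25, 28, 31, 33, 36, 37, 42, 50, 54, 58, 59]:

lo=0, hi=14, mid=7, arr[mid]=33 -> 33 < 46, search right half
lo=8, hi=14, mid=11, arr[mid]=50 -> 50 > 46, search left half
lo=8, hi=10, mid=9, arr[mid]=37 -> 37 < 46, search right half
lo=10, hi=10, mid=10, arr[mid]=42 -> 42 < 46, search right half
lo=11 > hi=10, target 46 not found

Binary search determines that 46 is not in the array after 4 comparisons. The search space was exhausted without finding the target.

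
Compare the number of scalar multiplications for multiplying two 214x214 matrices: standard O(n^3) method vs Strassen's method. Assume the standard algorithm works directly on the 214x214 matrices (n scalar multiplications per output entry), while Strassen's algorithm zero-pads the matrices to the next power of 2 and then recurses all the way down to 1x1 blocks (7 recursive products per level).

Matrix multiplication for 214x214 matrices:

Strassen's algorithm requires power-of-2 dimensions. Pad 214x214 to 256x256 (next power of 2).

Standard algorithm: 214^3 = 9800344 multiplications
Strassen's algorithm: 7^(log2(256)) = 7^8 = 5764801 multiplications
Savings: 9800344 - 5764801 = 4035543 multiplications

Standard: 9800344 multiplications (214^3). Strassen: 5764801 multiplications (7^8, after padding to 256x256). Strassen reduces 8 recursive multiplications to 7 at each level.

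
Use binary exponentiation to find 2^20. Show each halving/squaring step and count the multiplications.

Computing 2^20 by squaring (build up from 2^1; each line after the first costs one multiplication):

2^1 = 2
2^2 = (2^1)^2 = 2^2 = 4
2^4 = (2^2)^2 = 4^2 = 16
2^5 = 2 * 2^4 = 2 * 16 = 32
2^10 = (2^5)^2 = 32^2 = 1024
2^20 = (2^10)^2 = 1024^2 = 1048576

Result: 1048576
Multiplications needed: 5 (5 lines after 2^1)

2^20 = 1048576. Using exponentiation by squaring, this requires 5 multiplications. The key idea: if the exponent is even, square the half-power; if odd, multiply by the base once.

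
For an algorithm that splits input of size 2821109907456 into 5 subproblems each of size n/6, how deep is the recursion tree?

For divide and conquer with division factor 6:

Problem sizes at each level:
Level 0: 2821109907456
Level 1: 470184984576
Level 2: 78364164096
Level 3: 13060694016
Level 4: 2176782336
Level 5: 362797056
Level 6: 60466176
Level 7: 10077696
Level 8: 1679616
Level 9: 279936
Level 10: 46656
Level 11: 7776
Level 12: 1296
Level 13: 216
Level 14: 36
Level 15: 6
Level 16: 1

The root is level 0 and the size-1 base case is level 16 (the tree spans levels 0 through 16, i.e. 17 levels counting the root), so the depth is the number of divisions: log_6(2821109907456) = 16

The recursion tree depth is log_6(2821109907456) = 16. At each level, the problem size is divided by 6, so it takes 16 divisions to reduce to a base case of size 1. The algorithm makes 5 recursive calls at each level.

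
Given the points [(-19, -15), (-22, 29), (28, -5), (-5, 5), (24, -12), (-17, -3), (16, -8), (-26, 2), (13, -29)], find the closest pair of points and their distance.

Computing all pairwise distances among 9 points:

d((-19, -15), (-22, 29)) = 44.1022
d((-19, -15), (28, -5)) = 48.0521
d((-19, -15), (-5, 5)) = 24.4131
d((-19, -15), (24, -12)) = 43.1045
d((-19, -15), (-17, -3)) = 12.1655
d((-19, -15), (16, -8)) = 35.6931
d((-19, -15), (-26, 2)) = 18.3848
d((-19, -15), (13, -29)) = 34.9285
d((-22, 29), (28, -5)) = 60.4649
d((-22, 29), (-5, 5)) = 29.4109
d((-22, 29), (24, -12)) = 61.6198
d((-22, 29), (-17, -3)) = 32.3883
d((-22, 29), (16, -8)) = 53.0377
d((-22, 29), (-26, 2)) = 27.2947
d((-22, 29), (13, -29)) = 67.7422
d((28, -5), (-5, 5)) = 34.4819
d((28, -5), (24, -12)) = 8.0623 <-- minimum
d((28, -5), (-17, -3)) = 45.0444
d((28, -5), (16, -8)) = 12.3693
d((28, -5), (-26, 2)) = 54.4518
d((28, -5), (13, -29)) = 28.3019
d((-5, 5), (24, -12)) = 33.6155
d((-5, 5), (-17, -3)) = 14.4222
d((-5, 5), (16, -8)) = 24.6982
d((-5, 5), (-26, 2)) = 21.2132
d((-5, 5), (13, -29)) = 38.4708
d((24, -12), (-17, -3)) = 41.9762
d((24, -12), (16, -8)) = 8.9443
d((24, -12), (-26, 2)) = 51.923
d((24, -12), (13, -29)) = 20.2485
d((-17, -3), (16, -8)) = 33.3766
d((-17, -3), (-26, 2)) = 10.2956
d((-17, -3), (13, -29)) = 39.6989
d((16, -8), (-26, 2)) = 43.1741
d((16, -8), (13, -29)) = 21.2132
d((-26, 2), (13, -29)) = 49.8197

Closest pair: (28, -5) and (24, -12) with distance 8.0623

The closest pair is (28, -5) and (24, -12) with Euclidean distance 8.0623. For 9 points, brute-force pairwise comparison is shown above. For large n, the divide-and-conquer algorithm (sort by x, recurse on halves, check the dividing strip) achieves O(n log n).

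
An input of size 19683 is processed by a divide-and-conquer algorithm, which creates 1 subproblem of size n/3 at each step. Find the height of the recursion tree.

For divide and conquer with division factor 3:

Problem sizes at each level:
Level 0: 19683
Level 1: 6561
Level 2: 2187
Level 3: 729
Level 4: 243
Level 5: 81
Level 6: 27
Level 7: 9
Level 8: 3
Level 9: 1

The root is level 0 and the size-1 base case is level 9 (the tree spans levels 0 through 9, i.e. 10 levels counting the root), so the depth is the number of divisions: log_3(19683) = 9

The recursion tree depth is log_3(19683) = 9. At each level, the problem size is divided by 3, so it takes 9 divisions to reduce to a base case of size 1. The algorithm makes 1 recursive call at each level.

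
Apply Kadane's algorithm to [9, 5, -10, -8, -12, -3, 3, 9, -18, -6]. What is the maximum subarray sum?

Using Kadane's algorithm on [9, 5, -10, -8, -12, -3, 3, 9, -18, -6]:

Scanning through the array:
Position 1 (value 5): max_ending_here = 14, max_so_far = 14
Position 2 (value -10): max_ending_here = 4, max_so_far = 14
Position 3 (value -8): max_ending_here = -4, max_so_far = 14
Position 4 (value -12): max_ending_here = -12, max_so_far = 14
Position 5 (value -3): max_ending_here = -3, max_so_far = 14
Position 6 (value 3): max_ending_here = 3, max_so_far = 14
Position 7 (value 9): max_ending_here = 12, max_so_far = 14
Position 8 (value -18): max_ending_here = -6, max_so_far = 14
Position 9 (value -6): max_ending_here = -6, max_so_far = 14

Maximum subarray: [9, 5]
Maximum sum: 14

The maximum subarray is [9, 5] with sum 14. This subarray runs from index 0 to index 1.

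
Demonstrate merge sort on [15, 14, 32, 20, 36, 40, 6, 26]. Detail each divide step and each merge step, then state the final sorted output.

Merge sort trace:

Split: [15, 14, 32, 20, 36, 40, 6, 26] -> [15, 14, 32, 20] and [36, 40, 6, 26]
  Split: [15, 14, 32, 20] -> [15, 14] and [32, 20]
    Split: [15, 14] -> [15] and [14]
    Merge: [15] + [14] -> [14, 15]
    Split: [32, 20] -> [32] and [20]
    Merge: [32] + [20] -> [20, 32]
  Merge: [14, 15] + [20, 32] -> [14, 15, 20, 32]
  Split: [36, 40, 6, 26] -> [36, 40] and [6, 26]
    Split: [36, 40] -> [36] and [40]
    Merge: [36] + [40] -> [36, 40]
    Split: [6, 26] -> [6] and [26]
    Merge: [6] + [26] -> [6, 26]
  Merge: [36, 40] + [6, 26] -> [6, 26, 36, 40]
Merge: [14, 15, 20, 32] + [6, 26, 36, 40] -> [6, 14, 15, 20, 26, 32, 36, 40]

Final sorted array: [6, 14, 15, 20, 26, 32, 36, 40]

The merge sort proceeds by recursively splitting the array and merging sorted halves.
After all merges, the sorted array is [6, 14, 15, 20, 26, 32, 36, 40].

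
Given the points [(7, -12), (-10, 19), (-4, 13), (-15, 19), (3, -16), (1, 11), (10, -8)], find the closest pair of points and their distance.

Computing all pairwise distances among 7 points:

d((7, -12), (-10, 19)) = 35.3553
d((7, -12), (-4, 13)) = 27.313
d((7, -12), (-15, 19)) = 38.0132
d((7, -12), (3, -16)) = 5.6569
d((7, -12), (1, 11)) = 23.7697
d((7, -12), (10, -8)) = 5.0 <-- minimum
d((-10, 19), (-4, 13)) = 8.4853
d((-10, 19), (-15, 19)) = 5.0 <-- minimum
d((-10, 19), (3, -16)) = 37.3363
d((-10, 19), (1, 11)) = 13.6015
d((-10, 19), (10, -8)) = 33.6006
d((-4, 13), (-15, 19)) = 12.53
d((-4, 13), (3, -16)) = 29.8329
d((-4, 13), (1, 11)) = 5.3852
d((-4, 13), (10, -8)) = 25.2389
d((-15, 19), (3, -16)) = 39.3573
d((-15, 19), (1, 11)) = 17.8885
d((-15, 19), (10, -8)) = 36.7967
d((3, -16), (1, 11)) = 27.074
d((3, -16), (10, -8)) = 10.6301
d((1, 11), (10, -8)) = 21.0238

Minimum distance: 5.0 (tie among 2 pairs: (7, -12) and (10, -8); (-10, 19) and (-15, 19))

The minimum Euclidean distance is 5.0. There is a tie: 2 pairs achieve this minimum — (7, -12) and (10, -8); (-10, 19) and (-15, 19). Any of these is a valid closest pair. For 7 points, brute-force pairwise comparison is shown above. For large n, the divide-and-conquer algorithm (sort by x, recurse on halves, check the dividing strip) achieves O(n log n).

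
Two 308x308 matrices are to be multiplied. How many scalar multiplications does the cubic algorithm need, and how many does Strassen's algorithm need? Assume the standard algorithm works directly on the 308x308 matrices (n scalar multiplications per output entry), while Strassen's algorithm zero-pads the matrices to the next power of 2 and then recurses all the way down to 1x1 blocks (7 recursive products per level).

Matrix multiplication for 308x308 matrices:

Strassen's algorithm requires power-of-2 dimensions. Pad 308x308 to 512x512 (next power of 2).

Standard algorithm: 308^3 = 29218112 multiplications
Strassen's algorithm: 7^(log2(512)) = 7^9 = 40353607 multiplications
Difference: 29218112 - 40353607 = -11135495 (Strassen uses MORE here due to padding overhead — for small or just-over-power-of-2 n, padding can outweigh the per-level savings)

Standard: 29218112 multiplications (308^3). Strassen: 40353607 multiplications (7^9, after padding to 512x512). Strassen reduces 8 recursive multiplications to 7 at each level.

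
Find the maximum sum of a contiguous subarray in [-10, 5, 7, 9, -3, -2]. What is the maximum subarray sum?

Using Kadane's algorithm on [-10, 5, 7, 9, -3, -2]:

Scanning through the array:
Position 1 (value 5): max_ending_here = 5, max_so_far = 5
Position 2 (value 7): max_ending_here = 12, max_so_far = 12
Position 3 (value 9): max_ending_here = 21, max_so_far = 21
Position 4 (value -3): max_ending_here = 18, max_so_far = 21
Position 5 (value -2): max_ending_here = 16, max_so_far = 21

Maximum subarray: [5, 7, 9]
Maximum sum: 21

The maximum subarray is [5, 7, 9] with sum 21. This subarray runs from index 1 to index 3.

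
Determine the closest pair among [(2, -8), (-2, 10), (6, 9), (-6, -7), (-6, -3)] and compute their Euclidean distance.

Computing all pairwise distances among 5 points:

d((2, -8), (-2, 10)) = 18.4391
d((2, -8), (6, 9)) = 17.4642
d((2, -8), (-6, -7)) = 8.0623
d((2, -8), (-6, -3)) = 9.434
d((-2, 10), (6, 9)) = 8.0623
d((-2, 10), (-6, -7)) = 17.4642
d((-2, 10), (-6, -3)) = 13.6015
d((6, 9), (-6, -7)) = 20.0
d((6, 9), (-6, -3)) = 16.9706
d((-6, -7), (-6, -3)) = 4.0 <-- minimum

Closest pair: (-6, -7) and (-6, -3) with distance 4.0

The closest pair is (-6, -7) and (-6, -3) with Euclidean distance 4.0. For 5 points, brute-force pairwise comparison is shown above. For large n, the divide-and-conquer algorithm (sort by x, recurse on halves, check the dividing strip) achieves O(n log n).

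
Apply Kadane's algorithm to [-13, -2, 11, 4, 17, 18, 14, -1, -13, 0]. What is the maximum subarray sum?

Using Kadane's algorithm on [-13, -2, 11, 4, 17, 18, 14, -1, -13, 0]:

Scanning through the array:
Position 1 (value -2): max_ending_here = -2, max_so_far = -2
Position 2 (value 11): max_ending_here = 11, max_so_far = 11
Position 3 (value 4): max_ending_here = 15, max_so_far = 15
Position 4 (value 17): max_ending_here = 32, max_so_far = 32
Position 5 (value 18): max_ending_here = 50, max_so_far = 50
Position 6 (value 14): max_ending_here = 64, max_so_far = 64
Position 7 (value -1): max_ending_here = 63, max_so_far = 64
Position 8 (value -13): max_ending_here = 50, max_so_far = 64
Position 9 (value 0): max_ending_here = 50, max_so_far = 64

Maximum subarray: [11, 4, 17, 18, 14]
Maximum sum: 64

The maximum subarray is [11, 4, 17, 18, 14] with sum 64. This subarray runs from index 2 to index 6.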